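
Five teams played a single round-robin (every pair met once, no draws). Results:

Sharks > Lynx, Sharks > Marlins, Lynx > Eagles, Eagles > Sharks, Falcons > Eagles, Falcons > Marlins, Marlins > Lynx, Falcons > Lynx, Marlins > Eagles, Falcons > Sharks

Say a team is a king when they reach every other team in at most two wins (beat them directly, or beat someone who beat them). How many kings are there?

1

Sharks cannot reach Falcons in two steps.
Eagles cannot reach Falcons in two steps.
Marlins cannot reach Falcons in two steps.
Lynx cannot reach Marlins, Falcons in two steps.
Falcons reaches everyone (king).
Kings: Falcons — 1.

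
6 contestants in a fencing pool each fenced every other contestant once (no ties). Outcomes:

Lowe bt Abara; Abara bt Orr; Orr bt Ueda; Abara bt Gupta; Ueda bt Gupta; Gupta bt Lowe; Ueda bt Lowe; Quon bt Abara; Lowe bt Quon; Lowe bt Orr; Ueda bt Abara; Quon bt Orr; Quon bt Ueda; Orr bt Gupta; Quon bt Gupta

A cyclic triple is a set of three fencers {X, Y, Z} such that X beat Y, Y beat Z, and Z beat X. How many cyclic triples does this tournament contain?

Of the C(6,3) = 20 triples, the cyclic ones are: {Ueda, Lowe, Orr}; {Ueda, Lowe, Quon}; {Ueda, Orr, Abara}; {Lowe, Orr, Gupta}; {Lowe, Gupta, Quon}; {Lowe, Gupta, Abara}.
That is 6.

6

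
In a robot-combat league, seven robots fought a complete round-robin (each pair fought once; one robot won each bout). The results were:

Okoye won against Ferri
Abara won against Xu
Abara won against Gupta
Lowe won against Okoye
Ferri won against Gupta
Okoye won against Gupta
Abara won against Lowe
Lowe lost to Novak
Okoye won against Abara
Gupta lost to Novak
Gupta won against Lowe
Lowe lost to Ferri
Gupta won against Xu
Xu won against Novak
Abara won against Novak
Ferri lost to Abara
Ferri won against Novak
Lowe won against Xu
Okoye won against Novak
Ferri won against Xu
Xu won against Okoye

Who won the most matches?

Win totals: Lowe 2, Xu 2, Gupta 2, Novak 2, Ferri 4, Abara 5, Okoye 4.
Abara leads with 5 wins (next highest: 4).

Abara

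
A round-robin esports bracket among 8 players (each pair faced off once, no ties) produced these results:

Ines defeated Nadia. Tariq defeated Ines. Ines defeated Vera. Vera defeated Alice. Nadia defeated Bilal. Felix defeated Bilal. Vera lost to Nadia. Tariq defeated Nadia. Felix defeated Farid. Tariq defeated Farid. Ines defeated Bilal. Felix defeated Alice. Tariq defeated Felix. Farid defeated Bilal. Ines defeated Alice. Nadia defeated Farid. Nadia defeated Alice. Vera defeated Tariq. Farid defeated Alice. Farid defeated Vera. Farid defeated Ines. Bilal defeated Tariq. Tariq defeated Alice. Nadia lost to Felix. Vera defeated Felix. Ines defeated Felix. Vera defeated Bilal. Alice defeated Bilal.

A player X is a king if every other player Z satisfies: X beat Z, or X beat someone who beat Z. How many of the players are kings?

Bilal cannot reach Vera in two steps.
Alice cannot reach Ines, Vera, Felix, Farid, Nadia in two steps.
Ines reaches everyone (king).
Vera reaches everyone (king).
Felix reaches everyone (king).
Farid reaches everyone (king).
Nadia reaches everyone (king).
Tariq reaches everyone (king).
Kings: Ines, Vera, Felix, Farid, Nadia, Tariq — 6.

6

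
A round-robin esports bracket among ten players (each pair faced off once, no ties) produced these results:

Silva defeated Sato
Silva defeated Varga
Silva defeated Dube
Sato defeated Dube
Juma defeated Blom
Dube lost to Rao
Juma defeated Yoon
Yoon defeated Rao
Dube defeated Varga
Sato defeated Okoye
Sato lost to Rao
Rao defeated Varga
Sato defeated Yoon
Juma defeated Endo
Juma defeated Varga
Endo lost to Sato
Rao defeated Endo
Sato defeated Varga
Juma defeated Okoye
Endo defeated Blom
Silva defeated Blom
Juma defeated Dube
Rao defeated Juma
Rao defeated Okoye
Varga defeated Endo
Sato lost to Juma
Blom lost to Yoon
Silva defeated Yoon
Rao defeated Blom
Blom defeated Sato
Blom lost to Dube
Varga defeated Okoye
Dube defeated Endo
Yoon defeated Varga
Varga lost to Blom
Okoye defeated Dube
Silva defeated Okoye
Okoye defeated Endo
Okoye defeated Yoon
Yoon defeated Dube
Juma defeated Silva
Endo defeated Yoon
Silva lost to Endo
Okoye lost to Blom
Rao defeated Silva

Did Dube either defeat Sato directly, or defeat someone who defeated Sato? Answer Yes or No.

Yes

Dube did not beat Sato directly.
Dube beat Varga, Blom, Endo. Of those, Blom beat Sato.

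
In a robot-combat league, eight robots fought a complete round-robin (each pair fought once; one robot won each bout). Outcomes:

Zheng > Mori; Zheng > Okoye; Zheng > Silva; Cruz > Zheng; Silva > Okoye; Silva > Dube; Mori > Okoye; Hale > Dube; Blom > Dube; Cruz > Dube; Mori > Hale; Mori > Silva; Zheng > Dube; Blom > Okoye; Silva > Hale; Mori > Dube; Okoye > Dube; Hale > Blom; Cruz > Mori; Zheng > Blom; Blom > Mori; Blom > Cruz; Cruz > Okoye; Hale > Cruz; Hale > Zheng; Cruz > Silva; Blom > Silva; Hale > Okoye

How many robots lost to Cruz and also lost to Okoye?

1

Cruz beat: Mori, Zheng, Silva, Okoye, Dube.
Okoye beat: Dube.
Both beat: Dube — 1.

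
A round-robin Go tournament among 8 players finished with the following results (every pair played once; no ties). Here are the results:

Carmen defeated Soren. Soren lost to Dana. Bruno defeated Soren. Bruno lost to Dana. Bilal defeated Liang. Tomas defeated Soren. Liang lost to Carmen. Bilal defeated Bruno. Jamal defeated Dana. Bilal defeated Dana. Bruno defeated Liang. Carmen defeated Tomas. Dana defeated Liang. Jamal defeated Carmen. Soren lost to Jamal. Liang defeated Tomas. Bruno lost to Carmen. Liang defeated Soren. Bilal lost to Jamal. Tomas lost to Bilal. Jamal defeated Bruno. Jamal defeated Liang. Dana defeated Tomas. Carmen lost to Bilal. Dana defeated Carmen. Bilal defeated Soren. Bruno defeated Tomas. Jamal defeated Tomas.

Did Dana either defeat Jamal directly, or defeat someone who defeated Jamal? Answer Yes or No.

Dana did not beat Jamal directly.
Dana beat Soren, Bruno, Carmen, Tomas, Liang, but each of them lost to Jamal. No two-step path.

No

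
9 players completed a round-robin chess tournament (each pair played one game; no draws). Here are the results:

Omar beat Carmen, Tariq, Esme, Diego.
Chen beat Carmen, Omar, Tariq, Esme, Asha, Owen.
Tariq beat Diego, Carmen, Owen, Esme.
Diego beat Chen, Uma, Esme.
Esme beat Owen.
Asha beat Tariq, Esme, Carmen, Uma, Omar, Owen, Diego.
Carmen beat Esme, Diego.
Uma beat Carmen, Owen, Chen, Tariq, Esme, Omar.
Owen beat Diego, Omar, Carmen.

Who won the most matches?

Win totals: Uma 6, Esme 1, Omar 4, Asha 7, Carmen 2, Chen 6, Tariq 4, Diego 3, Owen 3.
Asha leads with 7 wins (next highest: 6).

Asha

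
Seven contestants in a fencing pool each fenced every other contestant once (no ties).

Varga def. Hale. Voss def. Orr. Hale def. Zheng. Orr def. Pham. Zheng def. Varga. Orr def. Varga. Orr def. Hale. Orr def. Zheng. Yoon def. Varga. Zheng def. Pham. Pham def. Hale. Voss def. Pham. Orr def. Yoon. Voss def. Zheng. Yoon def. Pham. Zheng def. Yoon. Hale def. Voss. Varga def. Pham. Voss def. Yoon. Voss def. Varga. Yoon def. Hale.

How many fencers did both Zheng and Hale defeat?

0

Zheng beat: Varga, Yoon, Pham.
Hale beat: Zheng, Voss.
No one was beaten by both.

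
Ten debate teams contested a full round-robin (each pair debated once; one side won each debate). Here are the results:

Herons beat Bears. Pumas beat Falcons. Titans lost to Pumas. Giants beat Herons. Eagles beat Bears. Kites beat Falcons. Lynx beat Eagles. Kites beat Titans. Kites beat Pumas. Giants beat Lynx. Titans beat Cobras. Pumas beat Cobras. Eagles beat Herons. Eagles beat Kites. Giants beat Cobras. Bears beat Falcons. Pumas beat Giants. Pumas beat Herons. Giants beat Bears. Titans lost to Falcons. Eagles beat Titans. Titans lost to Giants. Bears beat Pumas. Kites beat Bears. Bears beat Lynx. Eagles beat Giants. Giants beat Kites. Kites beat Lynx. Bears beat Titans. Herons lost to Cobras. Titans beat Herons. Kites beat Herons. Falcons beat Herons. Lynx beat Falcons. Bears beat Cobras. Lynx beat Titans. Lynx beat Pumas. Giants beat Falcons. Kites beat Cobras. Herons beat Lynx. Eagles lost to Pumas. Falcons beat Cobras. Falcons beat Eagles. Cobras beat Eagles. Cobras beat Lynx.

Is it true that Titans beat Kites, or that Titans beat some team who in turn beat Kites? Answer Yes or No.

Titans did not beat Kites directly.
Titans beat Cobras, Herons, but each of them lost to Kites. No two-step path.

No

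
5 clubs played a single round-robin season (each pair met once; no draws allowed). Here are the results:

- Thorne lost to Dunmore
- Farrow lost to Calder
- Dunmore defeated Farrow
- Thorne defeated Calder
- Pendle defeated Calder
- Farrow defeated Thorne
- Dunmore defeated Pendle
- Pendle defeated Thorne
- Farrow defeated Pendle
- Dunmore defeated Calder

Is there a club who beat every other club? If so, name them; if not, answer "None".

Dunmore

Dunmore has 4 wins out of 4 opponents — a perfect record.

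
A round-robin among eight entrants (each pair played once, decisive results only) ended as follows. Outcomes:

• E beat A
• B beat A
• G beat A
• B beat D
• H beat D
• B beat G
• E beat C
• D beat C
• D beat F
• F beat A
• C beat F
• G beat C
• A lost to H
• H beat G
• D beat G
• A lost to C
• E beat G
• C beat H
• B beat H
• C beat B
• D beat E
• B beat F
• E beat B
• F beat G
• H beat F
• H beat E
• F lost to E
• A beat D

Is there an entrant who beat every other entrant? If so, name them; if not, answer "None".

Highest win total is H with 5 (out of 7 possible).
H lost to B, C, so no entrant went undefeated.

None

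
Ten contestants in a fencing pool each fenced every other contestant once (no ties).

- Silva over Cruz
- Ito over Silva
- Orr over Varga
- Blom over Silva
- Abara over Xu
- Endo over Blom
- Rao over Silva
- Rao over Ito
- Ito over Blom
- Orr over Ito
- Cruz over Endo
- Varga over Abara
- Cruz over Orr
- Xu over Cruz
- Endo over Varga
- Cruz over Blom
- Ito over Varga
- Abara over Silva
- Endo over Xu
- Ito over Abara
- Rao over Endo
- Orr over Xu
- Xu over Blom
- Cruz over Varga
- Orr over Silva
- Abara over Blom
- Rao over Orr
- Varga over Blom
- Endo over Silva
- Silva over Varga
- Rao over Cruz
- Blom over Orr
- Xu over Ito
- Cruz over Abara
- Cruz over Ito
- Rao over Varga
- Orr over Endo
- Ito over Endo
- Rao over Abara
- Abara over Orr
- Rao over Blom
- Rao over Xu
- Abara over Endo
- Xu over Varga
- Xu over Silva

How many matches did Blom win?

2

Blom's results: beat Silva, Orr; lost to Xu, Cruz, Ito, Abara, Varga, Rao, Endo.
That is 2 wins.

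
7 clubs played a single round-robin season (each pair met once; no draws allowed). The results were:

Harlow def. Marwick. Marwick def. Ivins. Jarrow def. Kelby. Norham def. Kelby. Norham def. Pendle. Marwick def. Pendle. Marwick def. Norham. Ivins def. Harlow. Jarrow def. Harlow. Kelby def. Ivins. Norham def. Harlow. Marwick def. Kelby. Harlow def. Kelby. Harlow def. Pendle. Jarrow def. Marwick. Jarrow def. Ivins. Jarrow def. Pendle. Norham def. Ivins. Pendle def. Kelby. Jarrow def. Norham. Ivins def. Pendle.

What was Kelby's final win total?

Kelby's results: beat Ivins; lost to Harlow, Norham, Jarrow, Marwick, Pendle.
That is 1 win.

1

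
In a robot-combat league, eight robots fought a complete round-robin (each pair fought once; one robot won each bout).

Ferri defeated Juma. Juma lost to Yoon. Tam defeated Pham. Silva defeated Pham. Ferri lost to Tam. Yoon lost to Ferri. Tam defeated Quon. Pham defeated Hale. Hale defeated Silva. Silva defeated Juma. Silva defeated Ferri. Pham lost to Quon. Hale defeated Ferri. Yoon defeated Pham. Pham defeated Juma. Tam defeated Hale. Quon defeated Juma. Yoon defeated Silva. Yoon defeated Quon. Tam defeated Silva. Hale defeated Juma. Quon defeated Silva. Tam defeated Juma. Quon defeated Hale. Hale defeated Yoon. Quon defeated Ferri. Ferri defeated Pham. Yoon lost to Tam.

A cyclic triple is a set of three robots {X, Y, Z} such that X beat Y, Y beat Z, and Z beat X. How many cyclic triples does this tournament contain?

Win totals: Yoon 4, Ferri 3, Quon 5, Pham 2, Silva 3, Hale 4, Tam 7, Juma 0.
A robot with w wins dominates both others in C(w,2) triples; summing gives 6 + 3 + 10 + 1 + 3 + 6 + 21 + 0 = 50 transitive triples.
Total triples C(8,3) = 56, so cyclic triples = 56 − 50 = 6.

6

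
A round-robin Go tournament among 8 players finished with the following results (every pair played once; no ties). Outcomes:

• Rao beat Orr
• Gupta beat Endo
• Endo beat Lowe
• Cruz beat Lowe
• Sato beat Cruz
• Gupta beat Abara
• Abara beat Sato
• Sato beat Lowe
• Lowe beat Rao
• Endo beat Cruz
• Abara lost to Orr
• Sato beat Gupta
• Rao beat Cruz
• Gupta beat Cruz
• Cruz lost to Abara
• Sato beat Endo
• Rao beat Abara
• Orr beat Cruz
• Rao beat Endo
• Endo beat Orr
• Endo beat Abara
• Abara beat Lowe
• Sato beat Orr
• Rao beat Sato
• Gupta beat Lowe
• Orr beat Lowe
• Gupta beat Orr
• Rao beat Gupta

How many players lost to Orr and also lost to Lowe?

0

Orr beat: Cruz, Abara, Lowe.
Lowe beat: Rao.
No one was beaten by both.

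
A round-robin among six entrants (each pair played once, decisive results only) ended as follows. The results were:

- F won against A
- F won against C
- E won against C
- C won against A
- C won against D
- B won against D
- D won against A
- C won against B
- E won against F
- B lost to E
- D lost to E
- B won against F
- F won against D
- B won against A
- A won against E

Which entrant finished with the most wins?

E

Win totals: A 1, B 3, C 3, D 1, E 4, F 3.
E leads with 4 wins (next highest: 3).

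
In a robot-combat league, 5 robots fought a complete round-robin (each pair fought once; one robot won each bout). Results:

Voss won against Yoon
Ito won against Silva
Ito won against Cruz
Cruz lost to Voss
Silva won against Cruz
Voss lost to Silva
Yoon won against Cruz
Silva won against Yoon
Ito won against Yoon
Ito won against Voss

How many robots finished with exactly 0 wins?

1

Win totals: Voss 2, Cruz 0, Yoon 1, Ito 4, Silva 3.
Exactly 0: Cruz — 1 robot.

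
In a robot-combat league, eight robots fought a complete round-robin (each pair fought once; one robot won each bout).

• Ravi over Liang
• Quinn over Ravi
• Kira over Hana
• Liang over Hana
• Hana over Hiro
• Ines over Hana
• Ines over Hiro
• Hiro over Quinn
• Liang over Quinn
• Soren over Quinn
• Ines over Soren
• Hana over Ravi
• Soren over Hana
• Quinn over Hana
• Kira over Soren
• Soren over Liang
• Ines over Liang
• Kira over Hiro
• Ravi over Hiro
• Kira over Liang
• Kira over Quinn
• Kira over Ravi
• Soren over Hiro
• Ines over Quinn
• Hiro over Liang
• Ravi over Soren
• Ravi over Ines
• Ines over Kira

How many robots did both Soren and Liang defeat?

2

Soren beat: Hana, Quinn, Hiro, Liang.
Liang beat: Hana, Quinn.
Both beat: Hana, Quinn — 2.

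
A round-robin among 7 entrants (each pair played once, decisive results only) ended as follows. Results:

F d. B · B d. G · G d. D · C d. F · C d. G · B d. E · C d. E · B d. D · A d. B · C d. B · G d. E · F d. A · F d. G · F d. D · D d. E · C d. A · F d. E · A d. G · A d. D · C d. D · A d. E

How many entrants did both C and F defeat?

C beat: A, B, D, E, F, G.
F beat: A, B, D, E, G.
Both beat: A, B, D, E, G — 5.

5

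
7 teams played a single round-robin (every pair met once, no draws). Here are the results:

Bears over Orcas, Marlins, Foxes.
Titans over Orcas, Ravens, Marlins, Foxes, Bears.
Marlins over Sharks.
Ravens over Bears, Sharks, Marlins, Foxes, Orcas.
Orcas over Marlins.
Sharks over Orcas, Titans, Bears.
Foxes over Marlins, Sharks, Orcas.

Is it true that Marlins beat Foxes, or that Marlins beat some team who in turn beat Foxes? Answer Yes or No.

Marlins did not beat Foxes directly.
Marlins beat Sharks, but each of them lost to Foxes. No two-step path.

No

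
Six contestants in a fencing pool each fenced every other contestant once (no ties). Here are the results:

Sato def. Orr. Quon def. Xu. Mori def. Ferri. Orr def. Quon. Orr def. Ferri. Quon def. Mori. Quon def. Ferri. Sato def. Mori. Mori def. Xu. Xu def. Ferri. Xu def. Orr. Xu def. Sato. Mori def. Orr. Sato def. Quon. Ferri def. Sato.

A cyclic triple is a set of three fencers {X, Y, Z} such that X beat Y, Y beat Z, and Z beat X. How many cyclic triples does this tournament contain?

7

Of the C(6,3) = 20 triples, the cyclic ones are: {Sato, Xu, Quon}; {Sato, Xu, Mori}; {Sato, Quon, Ferri}; {Sato, Ferri, Mori}; {Sato, Ferri, Orr}; {Xu, Quon, Orr}; {Quon, Mori, Orr}.
That is 7.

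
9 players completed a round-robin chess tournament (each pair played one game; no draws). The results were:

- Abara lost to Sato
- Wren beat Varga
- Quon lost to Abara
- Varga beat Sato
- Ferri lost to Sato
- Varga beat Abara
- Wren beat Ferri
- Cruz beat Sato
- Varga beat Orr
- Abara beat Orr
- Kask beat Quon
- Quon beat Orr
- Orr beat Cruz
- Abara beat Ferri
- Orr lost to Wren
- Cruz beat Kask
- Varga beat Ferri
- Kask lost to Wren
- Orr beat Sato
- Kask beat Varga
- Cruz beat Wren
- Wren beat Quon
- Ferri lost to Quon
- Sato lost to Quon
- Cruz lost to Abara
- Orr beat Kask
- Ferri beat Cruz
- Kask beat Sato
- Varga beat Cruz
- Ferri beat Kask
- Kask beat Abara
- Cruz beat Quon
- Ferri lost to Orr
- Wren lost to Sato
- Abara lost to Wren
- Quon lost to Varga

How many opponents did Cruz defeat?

4

Cruz's results: beat Quon, Wren, Sato, Kask; lost to Orr, Abara, Varga, Ferri.
That is 4 wins.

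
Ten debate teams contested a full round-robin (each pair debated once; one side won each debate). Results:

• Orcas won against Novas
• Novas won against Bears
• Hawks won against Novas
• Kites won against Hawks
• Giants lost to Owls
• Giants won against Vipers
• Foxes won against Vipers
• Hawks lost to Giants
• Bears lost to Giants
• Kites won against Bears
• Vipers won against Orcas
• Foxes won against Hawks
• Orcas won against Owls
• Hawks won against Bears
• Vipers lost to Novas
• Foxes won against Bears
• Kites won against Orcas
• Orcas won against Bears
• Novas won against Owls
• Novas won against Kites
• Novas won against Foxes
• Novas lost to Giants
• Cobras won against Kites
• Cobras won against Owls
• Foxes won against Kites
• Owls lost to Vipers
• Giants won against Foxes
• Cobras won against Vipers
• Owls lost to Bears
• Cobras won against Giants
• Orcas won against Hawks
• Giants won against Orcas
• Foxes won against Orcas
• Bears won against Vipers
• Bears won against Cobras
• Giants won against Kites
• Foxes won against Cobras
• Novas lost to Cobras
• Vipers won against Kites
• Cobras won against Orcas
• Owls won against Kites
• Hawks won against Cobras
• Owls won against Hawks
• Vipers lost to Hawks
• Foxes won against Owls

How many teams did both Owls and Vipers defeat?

1

Owls beat: Hawks, Kites, Giants.
Vipers beat: Owls, Kites, Orcas.
Both beat: Kites — 1.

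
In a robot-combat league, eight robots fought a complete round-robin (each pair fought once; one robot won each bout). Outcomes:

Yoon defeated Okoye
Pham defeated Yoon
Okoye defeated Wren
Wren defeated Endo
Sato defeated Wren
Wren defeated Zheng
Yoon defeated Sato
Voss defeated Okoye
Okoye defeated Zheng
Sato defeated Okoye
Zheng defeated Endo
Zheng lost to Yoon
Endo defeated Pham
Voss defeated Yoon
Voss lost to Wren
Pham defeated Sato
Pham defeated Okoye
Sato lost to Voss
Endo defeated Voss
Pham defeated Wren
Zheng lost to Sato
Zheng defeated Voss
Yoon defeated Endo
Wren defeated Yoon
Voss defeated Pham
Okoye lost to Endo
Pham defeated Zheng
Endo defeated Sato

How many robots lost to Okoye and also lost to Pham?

Okoye beat: Zheng, Wren.
Pham beat: Sato, Yoon, Okoye, Zheng, Wren.
Both beat: Zheng, Wren — 2.

2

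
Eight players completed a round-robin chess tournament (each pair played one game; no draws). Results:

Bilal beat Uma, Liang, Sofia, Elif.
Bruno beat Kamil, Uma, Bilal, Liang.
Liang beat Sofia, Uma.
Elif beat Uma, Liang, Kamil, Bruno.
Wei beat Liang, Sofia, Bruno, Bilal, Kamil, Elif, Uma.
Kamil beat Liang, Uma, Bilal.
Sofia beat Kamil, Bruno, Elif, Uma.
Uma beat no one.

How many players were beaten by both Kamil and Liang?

Kamil beat: Bilal, Uma, Liang.
Liang beat: Sofia, Uma.
Both beat: Uma — 1.

1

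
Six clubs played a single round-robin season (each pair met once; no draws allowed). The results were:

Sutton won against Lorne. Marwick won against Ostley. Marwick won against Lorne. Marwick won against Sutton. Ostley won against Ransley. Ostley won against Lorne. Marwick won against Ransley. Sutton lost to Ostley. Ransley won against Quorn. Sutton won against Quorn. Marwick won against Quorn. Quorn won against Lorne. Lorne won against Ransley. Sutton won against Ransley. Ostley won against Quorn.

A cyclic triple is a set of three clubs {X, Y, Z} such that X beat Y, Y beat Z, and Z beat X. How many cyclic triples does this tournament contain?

Win totals: Quorn 1, Marwick 5, Ransley 1, Lorne 1, Ostley 4, Sutton 3.
A club with w wins dominates both others in C(w,2) triples; summing gives 0 + 10 + 0 + 0 + 6 + 3 = 19 transitive triples.
Total triples C(6,3) = 20, so cyclic triples = 20 − 19 = 1.

1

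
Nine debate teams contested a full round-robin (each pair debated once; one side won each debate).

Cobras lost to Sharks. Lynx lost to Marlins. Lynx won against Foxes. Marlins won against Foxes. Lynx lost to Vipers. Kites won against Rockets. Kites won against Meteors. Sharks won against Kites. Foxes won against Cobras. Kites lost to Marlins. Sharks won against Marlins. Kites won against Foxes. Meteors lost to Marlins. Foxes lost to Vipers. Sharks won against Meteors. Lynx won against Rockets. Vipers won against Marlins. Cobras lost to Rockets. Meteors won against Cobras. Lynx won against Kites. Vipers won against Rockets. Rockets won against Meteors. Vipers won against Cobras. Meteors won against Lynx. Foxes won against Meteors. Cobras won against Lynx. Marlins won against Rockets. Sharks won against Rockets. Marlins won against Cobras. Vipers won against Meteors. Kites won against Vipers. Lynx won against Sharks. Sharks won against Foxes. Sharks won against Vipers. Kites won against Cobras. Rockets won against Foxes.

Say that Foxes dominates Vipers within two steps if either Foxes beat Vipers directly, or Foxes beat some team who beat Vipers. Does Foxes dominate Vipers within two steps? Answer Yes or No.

No

Foxes did not beat Vipers directly.
Foxes beat Cobras, Meteors, but each of them lost to Vipers. No two-step path.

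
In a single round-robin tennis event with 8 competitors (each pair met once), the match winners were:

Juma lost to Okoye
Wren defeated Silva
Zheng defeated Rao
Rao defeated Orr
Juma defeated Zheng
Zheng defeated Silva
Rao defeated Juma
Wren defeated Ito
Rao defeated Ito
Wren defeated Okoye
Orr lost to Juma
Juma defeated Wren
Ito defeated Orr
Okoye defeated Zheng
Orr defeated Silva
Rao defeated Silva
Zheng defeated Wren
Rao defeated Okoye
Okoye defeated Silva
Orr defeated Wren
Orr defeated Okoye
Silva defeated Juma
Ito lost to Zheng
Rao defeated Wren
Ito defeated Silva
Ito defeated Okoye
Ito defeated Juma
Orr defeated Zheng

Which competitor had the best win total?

Rao

Win totals: Wren 3, Rao 6, Ito 4, Okoye 3, Silva 1, Zheng 4, Orr 4, Juma 3.
Rao leads with 6 wins (next highest: 4).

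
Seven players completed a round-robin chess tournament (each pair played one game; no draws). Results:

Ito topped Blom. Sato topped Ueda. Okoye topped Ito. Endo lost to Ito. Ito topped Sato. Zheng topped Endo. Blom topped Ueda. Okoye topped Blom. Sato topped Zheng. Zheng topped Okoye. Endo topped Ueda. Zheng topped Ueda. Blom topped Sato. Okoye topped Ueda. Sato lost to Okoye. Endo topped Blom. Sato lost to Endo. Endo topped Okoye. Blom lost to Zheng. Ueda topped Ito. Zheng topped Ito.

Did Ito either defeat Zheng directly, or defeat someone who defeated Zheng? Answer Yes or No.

Yes

Ito did not beat Zheng directly.
Ito beat Blom, Endo, Sato. Of those, Sato beat Zheng.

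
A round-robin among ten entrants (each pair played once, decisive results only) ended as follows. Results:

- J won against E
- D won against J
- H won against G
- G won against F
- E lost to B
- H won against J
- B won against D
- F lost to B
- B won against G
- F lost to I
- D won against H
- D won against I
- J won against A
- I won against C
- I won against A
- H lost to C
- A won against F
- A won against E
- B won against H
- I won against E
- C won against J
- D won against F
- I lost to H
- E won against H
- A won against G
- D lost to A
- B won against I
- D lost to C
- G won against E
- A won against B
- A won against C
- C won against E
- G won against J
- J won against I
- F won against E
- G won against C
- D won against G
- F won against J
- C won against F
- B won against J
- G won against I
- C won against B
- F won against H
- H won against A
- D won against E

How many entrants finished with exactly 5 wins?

1

Win totals: A 6, B 7, C 6, D 6, E 1, F 3, G 5, H 4, I 4, J 3.
Exactly 5: G — 1 entrant.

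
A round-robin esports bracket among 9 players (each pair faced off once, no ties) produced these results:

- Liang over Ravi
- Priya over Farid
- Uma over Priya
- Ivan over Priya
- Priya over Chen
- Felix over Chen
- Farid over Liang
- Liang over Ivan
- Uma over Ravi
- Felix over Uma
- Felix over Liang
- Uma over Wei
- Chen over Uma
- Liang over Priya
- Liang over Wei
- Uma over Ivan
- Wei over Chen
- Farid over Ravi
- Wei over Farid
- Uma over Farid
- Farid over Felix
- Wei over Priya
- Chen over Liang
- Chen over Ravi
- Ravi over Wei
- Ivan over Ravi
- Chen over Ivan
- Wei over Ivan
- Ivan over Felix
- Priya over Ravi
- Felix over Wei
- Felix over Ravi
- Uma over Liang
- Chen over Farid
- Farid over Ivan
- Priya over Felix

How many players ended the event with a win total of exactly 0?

Win totals: Farid 4, Liang 4, Felix 5, Chen 5, Ravi 1, Uma 6, Priya 4, Wei 4, Ivan 3.
No player has exactly 0 wins.

0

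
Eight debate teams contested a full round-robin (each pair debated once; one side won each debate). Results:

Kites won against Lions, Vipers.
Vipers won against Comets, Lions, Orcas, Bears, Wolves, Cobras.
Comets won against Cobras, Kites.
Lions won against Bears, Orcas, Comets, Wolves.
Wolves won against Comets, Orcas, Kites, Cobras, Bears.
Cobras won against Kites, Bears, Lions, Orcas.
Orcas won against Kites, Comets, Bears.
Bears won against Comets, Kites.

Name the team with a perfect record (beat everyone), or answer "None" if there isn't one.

Highest win total is Vipers with 6 (out of 7 possible).
Vipers lost to Kites, so no team went undefeated.

None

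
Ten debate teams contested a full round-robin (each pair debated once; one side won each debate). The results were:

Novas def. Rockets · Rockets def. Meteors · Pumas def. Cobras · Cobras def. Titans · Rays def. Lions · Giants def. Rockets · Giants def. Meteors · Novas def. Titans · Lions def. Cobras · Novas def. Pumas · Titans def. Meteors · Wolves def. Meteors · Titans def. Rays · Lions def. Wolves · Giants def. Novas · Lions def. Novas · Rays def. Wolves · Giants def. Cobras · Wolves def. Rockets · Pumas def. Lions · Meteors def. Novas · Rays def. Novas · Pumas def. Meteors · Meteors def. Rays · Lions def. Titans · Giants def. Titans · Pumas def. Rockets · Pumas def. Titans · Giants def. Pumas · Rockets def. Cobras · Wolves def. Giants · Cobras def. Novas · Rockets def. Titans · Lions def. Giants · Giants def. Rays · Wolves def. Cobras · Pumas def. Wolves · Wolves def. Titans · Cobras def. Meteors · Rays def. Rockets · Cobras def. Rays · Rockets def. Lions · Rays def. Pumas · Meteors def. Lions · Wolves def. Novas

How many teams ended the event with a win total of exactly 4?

2

Win totals: Titans 2, Novas 3, Lions 5, Rays 5, Wolves 6, Pumas 6, Meteors 3, Giants 7, Cobras 4, Rockets 4.
Exactly 4: Cobras, Rockets — 2 teams.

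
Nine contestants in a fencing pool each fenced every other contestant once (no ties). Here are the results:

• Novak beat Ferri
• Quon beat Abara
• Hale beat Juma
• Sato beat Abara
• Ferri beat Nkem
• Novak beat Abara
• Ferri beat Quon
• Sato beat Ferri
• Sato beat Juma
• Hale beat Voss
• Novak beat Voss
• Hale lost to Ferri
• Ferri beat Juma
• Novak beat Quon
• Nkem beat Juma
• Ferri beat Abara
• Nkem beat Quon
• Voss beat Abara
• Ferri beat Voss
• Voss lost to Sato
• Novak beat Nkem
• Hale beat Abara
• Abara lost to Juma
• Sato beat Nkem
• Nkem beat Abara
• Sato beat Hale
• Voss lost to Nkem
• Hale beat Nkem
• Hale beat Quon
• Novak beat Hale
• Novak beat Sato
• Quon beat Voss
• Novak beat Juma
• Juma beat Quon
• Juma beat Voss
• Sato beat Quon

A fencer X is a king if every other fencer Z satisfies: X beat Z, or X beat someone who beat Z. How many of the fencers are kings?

Sato cannot reach Novak in two steps.
Novak reaches everyone (king).
Hale cannot reach Sato, Novak, Ferri in two steps.
Ferri cannot reach Sato, Novak in two steps.
Nkem cannot reach Sato, Novak, Hale, Ferri in two steps.
Quon cannot reach Sato, Novak, Hale, Ferri, Nkem, Juma in two steps.
Abara cannot reach Sato, Novak, Hale, Ferri, Nkem, Quon, Juma, Voss in two steps.
Juma cannot reach Sato, Novak, Hale, Ferri, Nkem in two steps.
Voss cannot reach Sato, Novak, Hale, Ferri, Nkem, Quon, Juma in two steps.
Kings: Novak — 1.

1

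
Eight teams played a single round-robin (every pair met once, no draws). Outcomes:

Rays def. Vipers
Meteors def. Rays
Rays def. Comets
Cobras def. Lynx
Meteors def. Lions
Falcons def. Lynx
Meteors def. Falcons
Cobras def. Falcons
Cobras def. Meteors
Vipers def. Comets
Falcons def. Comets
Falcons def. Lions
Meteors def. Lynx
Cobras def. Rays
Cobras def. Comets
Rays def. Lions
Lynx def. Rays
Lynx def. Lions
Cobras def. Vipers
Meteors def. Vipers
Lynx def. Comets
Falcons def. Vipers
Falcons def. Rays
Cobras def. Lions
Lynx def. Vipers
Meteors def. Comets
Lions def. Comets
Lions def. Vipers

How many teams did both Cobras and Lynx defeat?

Cobras beat: Meteors, Lynx, Falcons, Comets, Lions, Vipers, Rays.
Lynx beat: Comets, Lions, Vipers, Rays.
Both beat: Comets, Lions, Vipers, Rays — 4.

4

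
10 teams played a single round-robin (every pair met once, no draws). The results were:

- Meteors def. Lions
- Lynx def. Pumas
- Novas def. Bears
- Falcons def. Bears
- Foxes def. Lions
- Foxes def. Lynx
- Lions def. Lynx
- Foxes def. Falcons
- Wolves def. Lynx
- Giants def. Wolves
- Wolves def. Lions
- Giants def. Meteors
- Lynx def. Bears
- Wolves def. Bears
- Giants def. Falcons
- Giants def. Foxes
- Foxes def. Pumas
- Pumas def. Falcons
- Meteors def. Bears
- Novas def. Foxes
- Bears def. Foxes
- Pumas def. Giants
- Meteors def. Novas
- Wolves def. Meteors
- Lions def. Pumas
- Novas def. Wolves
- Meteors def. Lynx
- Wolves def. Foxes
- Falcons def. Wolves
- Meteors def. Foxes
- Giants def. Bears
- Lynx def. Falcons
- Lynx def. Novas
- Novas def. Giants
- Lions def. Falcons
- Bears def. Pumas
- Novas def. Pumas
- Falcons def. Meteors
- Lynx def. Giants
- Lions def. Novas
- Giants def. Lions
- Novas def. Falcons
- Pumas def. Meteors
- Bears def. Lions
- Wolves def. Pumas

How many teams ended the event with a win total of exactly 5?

Win totals: Falcons 3, Lynx 5, Novas 6, Giants 6, Bears 3, Pumas 3, Lions 4, Meteors 5, Foxes 4, Wolves 6.
Exactly 5: Lynx, Meteors — 2 teams.

2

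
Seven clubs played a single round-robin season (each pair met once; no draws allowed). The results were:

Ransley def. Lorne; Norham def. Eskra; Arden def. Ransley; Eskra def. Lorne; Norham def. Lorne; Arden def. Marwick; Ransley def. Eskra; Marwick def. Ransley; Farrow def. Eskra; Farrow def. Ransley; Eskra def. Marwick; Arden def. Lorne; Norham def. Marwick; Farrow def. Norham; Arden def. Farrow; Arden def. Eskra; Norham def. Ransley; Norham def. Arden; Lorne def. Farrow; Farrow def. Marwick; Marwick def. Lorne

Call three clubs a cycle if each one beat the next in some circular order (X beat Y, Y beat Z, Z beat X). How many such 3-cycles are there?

6

Win totals: Norham 5, Lorne 1, Ransley 2, Marwick 2, Farrow 4, Eskra 2, Arden 5.
A club with w wins dominates both others in C(w,2) triples; summing gives 10 + 0 + 1 + 1 + 6 + 1 + 10 = 29 transitive triples.
Total triples C(7,3) = 35, so cyclic triples = 35 − 29 = 6.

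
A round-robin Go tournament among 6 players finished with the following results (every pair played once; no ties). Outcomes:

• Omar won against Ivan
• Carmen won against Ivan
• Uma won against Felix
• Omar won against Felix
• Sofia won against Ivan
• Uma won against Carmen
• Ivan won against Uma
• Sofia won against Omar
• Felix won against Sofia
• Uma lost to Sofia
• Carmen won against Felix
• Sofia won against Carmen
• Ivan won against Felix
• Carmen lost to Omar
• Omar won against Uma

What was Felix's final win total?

1

Felix's results: beat Sofia; lost to Carmen, Uma, Ivan, Omar.
That is 1 win.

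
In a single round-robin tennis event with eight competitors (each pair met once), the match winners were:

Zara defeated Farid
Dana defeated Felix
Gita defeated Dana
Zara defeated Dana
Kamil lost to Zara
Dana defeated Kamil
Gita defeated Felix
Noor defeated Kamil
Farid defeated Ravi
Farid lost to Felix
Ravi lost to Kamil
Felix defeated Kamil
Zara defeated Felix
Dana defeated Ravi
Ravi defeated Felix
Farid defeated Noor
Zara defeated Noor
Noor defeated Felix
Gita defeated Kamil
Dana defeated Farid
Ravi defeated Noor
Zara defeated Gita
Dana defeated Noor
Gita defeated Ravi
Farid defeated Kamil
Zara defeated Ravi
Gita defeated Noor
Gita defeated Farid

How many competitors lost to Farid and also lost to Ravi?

1

Farid beat: Noor, Ravi, Kamil.
Ravi beat: Noor, Felix.
Both beat: Noor — 1.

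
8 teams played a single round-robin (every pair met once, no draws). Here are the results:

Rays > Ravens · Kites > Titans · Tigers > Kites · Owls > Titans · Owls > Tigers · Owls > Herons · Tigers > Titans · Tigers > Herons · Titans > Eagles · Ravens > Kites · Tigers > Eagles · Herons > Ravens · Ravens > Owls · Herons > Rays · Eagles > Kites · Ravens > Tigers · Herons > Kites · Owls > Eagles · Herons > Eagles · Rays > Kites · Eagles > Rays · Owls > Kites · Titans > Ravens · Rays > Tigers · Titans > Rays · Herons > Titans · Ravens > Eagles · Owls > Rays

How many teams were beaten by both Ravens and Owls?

Ravens beat: Kites, Eagles, Tigers, Owls.
Owls beat: Kites, Rays, Eagles, Tigers, Herons, Titans.
Both beat: Kites, Eagles, Tigers — 3.

3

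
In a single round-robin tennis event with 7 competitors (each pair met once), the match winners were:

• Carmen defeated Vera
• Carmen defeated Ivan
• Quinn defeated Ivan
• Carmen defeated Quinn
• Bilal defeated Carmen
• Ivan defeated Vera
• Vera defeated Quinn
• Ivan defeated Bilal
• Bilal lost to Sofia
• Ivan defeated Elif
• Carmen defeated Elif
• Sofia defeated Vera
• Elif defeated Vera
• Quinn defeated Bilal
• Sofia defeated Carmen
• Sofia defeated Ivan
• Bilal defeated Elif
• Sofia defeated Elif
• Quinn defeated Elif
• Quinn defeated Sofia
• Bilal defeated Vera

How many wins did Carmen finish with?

4

Carmen's results: beat Quinn, Elif, Vera, Ivan; lost to Sofia, Bilal.
That is 4 wins.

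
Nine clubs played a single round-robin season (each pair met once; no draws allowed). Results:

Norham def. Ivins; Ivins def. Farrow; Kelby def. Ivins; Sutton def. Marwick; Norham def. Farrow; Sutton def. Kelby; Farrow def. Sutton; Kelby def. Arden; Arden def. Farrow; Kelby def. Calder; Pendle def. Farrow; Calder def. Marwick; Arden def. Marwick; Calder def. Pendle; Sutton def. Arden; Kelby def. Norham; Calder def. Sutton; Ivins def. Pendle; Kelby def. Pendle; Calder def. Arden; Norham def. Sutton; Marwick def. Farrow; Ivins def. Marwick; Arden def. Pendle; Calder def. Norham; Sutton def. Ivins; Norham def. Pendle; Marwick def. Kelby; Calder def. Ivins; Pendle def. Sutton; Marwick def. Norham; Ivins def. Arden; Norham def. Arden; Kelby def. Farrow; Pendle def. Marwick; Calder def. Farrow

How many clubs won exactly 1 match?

Win totals: Marwick 3, Sutton 4, Calder 7, Farrow 1, Pendle 3, Arden 3, Kelby 6, Ivins 4, Norham 5.
Exactly 1: Farrow — 1 club.

1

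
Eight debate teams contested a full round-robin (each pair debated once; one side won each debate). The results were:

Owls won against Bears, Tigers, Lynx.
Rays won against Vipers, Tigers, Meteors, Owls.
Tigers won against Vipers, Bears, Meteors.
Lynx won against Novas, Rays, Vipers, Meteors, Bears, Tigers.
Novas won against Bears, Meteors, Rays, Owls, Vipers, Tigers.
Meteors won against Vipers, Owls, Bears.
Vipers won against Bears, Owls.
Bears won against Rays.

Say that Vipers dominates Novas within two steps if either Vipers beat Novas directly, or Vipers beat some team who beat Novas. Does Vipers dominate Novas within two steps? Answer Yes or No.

Vipers did not beat Novas directly.
Vipers beat Bears, Owls, but each of them lost to Novas. No two-step path.

No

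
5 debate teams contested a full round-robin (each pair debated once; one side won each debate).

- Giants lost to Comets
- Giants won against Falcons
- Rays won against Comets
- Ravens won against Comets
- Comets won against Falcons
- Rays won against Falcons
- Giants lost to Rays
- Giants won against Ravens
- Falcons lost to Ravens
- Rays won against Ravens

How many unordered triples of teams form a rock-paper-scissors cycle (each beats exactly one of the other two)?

Win totals: Comets 2, Ravens 2, Giants 2, Falcons 0, Rays 4.
A team with w wins dominates both others in C(w,2) triples; summing gives 1 + 1 + 1 + 0 + 6 = 9 transitive triples.
Total triples C(5,3) = 10, so cyclic triples = 10 − 9 = 1.

1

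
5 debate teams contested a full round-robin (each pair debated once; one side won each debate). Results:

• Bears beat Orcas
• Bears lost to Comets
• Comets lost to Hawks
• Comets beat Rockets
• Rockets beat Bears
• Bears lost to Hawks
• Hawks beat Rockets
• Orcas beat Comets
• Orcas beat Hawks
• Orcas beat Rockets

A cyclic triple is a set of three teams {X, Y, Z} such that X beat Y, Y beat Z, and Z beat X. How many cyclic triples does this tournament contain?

Of the C(5,3) = 10 triples, the cyclic ones are: {Orcas, Bears, Comets}; {Orcas, Bears, Rockets}; {Orcas, Bears, Hawks}.
That is 3.

3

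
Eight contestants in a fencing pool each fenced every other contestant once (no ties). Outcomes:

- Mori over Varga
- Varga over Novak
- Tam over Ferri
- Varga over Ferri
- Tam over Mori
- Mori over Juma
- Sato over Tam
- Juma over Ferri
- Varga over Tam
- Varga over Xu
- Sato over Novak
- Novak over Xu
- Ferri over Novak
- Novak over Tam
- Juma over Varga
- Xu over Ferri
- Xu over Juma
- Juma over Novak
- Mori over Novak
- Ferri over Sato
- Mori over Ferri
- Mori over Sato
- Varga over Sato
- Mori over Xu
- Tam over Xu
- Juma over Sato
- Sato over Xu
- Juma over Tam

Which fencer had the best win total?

Mori

Win totals: Sato 3, Tam 3, Ferri 2, Varga 5, Juma 5, Mori 6, Novak 2, Xu 2.
Mori leads with 6 wins (next highest: 5).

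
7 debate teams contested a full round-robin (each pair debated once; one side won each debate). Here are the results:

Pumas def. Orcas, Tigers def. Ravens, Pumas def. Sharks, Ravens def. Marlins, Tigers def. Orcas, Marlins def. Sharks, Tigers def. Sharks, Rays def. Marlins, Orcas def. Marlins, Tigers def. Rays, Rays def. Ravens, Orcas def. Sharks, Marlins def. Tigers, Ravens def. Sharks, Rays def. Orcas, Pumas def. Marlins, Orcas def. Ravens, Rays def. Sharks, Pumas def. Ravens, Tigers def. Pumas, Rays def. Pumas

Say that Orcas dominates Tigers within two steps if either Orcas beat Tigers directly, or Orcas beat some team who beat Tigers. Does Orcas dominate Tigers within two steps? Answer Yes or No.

Yes

Orcas did not beat Tigers directly.
Orcas beat Marlins, Ravens, Sharks. Of those, Marlins beat Tigers.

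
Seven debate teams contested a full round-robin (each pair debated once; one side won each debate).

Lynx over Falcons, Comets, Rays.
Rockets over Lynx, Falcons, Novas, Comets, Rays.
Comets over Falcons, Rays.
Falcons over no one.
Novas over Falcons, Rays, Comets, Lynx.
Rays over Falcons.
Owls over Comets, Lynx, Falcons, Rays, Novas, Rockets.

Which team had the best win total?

Win totals: Lynx 3, Novas 4, Falcons 0, Rockets 5, Rays 1, Comets 2, Owls 6.
Owls leads with 6 wins (next highest: 5).

Owls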